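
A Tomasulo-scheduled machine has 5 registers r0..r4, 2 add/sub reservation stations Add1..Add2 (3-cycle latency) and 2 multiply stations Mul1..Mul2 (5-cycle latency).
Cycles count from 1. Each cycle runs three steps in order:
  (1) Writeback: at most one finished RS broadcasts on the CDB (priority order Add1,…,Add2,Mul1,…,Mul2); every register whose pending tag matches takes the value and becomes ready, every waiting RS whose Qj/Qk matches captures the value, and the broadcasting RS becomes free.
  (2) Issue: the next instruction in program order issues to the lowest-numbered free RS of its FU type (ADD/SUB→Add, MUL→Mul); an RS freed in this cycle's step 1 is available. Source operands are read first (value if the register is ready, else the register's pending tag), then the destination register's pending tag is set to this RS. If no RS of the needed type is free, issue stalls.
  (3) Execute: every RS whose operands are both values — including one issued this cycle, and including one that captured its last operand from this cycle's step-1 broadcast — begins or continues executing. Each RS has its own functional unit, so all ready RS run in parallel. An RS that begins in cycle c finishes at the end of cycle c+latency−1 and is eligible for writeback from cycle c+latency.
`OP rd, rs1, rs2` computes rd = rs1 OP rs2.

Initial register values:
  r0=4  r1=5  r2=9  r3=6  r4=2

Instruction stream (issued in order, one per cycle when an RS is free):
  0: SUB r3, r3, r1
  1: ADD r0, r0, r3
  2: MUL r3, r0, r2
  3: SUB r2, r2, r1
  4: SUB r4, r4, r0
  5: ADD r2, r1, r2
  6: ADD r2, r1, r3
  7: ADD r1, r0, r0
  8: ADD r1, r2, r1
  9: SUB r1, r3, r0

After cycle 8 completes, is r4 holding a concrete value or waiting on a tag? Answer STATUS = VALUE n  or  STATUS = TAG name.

cycle 1: issue SUB r3<-Add1 // r0:4,r1:5,r2:9,r3:Add1,r4:2
cycle 2: issue ADD r0<-Add2 // r0:Add2,r1:5,r2:9,r3:Add1,r4:2
cycle 3: issue MUL r3<-Mul1 // r0:Add2,r1:5,r2:9,r3:Mul1,r4:2
cycle 4: CDB Add1=1; issue SUB r2<-Add1 // r0:Add2,r1:5,r2:Add1,r3:Mul1,r4:2
cycle 5: stall // r0:Add2,r1:5,r2:Add1,r3:Mul1,r4:2
cycle 6: stall // r0:Add2,r1:5,r2:Add1,r3:Mul1,r4:2
cycle 7: CDB Add1=4; issue SUB r4<-Add1 // r0:Add2,r1:5,r2:4,r3:Mul1,r4:Add1
cycle 8: CDB Add2=5; issue ADD r2<-Add2 // r0:5,r1:5,r2:Add2,r3:Mul1,r4:Add1

STATUS = TAG Add1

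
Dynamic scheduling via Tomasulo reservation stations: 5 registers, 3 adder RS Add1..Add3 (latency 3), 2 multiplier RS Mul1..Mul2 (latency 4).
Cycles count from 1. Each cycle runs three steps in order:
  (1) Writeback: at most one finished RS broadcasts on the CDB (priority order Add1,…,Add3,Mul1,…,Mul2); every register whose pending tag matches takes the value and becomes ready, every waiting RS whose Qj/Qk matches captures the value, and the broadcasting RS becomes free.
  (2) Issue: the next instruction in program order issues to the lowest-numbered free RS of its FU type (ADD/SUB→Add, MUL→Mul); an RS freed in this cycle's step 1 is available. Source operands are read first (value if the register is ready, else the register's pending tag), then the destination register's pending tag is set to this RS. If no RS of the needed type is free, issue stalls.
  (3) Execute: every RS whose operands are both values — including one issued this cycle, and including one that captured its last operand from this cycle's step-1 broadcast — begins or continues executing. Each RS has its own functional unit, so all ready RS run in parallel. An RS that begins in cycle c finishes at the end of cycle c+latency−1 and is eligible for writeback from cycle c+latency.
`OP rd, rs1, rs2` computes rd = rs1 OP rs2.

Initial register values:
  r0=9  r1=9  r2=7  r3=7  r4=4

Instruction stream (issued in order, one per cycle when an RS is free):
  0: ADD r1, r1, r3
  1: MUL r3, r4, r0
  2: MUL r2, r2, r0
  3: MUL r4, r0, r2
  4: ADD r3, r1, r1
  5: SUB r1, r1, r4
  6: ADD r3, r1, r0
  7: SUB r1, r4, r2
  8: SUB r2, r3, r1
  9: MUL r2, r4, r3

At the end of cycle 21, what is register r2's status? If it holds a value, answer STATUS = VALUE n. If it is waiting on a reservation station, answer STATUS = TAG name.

c1: issue ADD r1<-Add1 | r0:9,r1:Add1,r2:7,r3:7,r4:4
c2: issue MUL r3<-Mul1 | r0:9,r1:Add1,r2:7,r3:Mul1,r4:4
c3: issue MUL r2<-Mul2 | r0:9,r1:Add1,r2:Mul2,r3:Mul1,r4:4
c4: CDB Add1=16; stall | r0:9,r1:16,r2:Mul2,r3:Mul1,r4:4
c5: stall | r0:9,r1:16,r2:Mul2,r3:Mul1,r4:4
c6: CDB Mul1=36; issue MUL r4<-Mul1 | r0:9,r1:16,r2:Mul2,r3:36,r4:Mul1
c7: CDB Mul2=63; issue ADD r3<-Add1 | r0:9,r1:16,r2:63,r3:Add1,r4:Mul1
c8: issue SUB r1<-Add2 | r0:9,r1:Add2,r2:63,r3:Add1,r4:Mul1
c9: issue ADD r3<-Add3 | r0:9,r1:Add2,r2:63,r3:Add3,r4:Mul1
c10: CDB Add1=32; issue SUB r1<-Add1 | r0:9,r1:Add1,r2:63,r3:Add3,r4:Mul1
c11: CDB Mul1=567; stall | r0:9,r1:Add1,r2:63,r3:Add3,r4:567
c12: stall | r0:9,r1:Add1,r2:63,r3:Add3,r4:567
c13: stall | r0:9,r1:Add1,r2:63,r3:Add3,r4:567
c14: CDB Add1=504; issue SUB r2<-Add1 | r0:9,r1:504,r2:Add1,r3:Add3,r4:567
c15: CDB Add2=-551; issue MUL r2<-Mul1 | r0:9,r1:504,r2:Mul1,r3:Add3,r4:567
c16: - | r0:9,r1:504,r2:Mul1,r3:Add3,r4:567
c17: - | r0:9,r1:504,r2:Mul1,r3:Add3,r4:567
c18: CDB Add3=-542 | r0:9,r1:504,r2:Mul1,r3:-542,r4:567
c19: - | r0:9,r1:504,r2:Mul1,r3:-542,r4:567
c20: - | r0:9,r1:504,r2:Mul1,r3:-542,r4:567
c21: CDB Add1=-1046 | r0:9,r1:504,r2:Mul1,r3:-542,r4:567

STATUS = TAG Mul1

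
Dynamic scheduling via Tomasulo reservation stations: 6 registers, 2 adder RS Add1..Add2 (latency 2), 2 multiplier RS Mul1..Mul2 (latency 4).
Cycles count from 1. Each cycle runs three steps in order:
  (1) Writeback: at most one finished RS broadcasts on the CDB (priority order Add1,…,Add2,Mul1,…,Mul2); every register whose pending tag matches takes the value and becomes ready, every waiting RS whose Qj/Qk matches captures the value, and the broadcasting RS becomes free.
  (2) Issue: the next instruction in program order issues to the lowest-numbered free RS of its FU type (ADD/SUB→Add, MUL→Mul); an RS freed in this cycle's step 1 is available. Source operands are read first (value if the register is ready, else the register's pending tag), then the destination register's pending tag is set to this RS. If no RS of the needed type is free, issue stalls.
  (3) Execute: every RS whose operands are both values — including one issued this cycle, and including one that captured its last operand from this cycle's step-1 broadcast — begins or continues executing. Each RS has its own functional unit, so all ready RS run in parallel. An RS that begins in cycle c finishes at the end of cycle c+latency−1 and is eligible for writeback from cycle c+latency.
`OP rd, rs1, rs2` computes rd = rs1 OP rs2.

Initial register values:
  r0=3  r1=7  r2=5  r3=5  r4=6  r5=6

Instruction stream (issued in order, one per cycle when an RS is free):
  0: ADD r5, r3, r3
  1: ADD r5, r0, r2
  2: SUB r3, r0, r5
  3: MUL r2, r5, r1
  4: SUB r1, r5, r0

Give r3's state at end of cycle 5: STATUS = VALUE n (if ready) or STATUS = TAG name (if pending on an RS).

STATUS = TAG Add1

  c1: issue ADD r5<-Add1  regs: r0:3,r1:7,r2:5,r3:5,r4:6,r5:Add1
  c2: issue ADD r5<-Add2  regs: r0:3,r1:7,r2:5,r3:5,r4:6,r5:Add2
  c3: CDB Add1=10; issue SUB r3<-Add1  regs: r0:3,r1:7,r2:5,r3:Add1,r4:6,r5:Add2
  c4: CDB Add2=8; issue MUL r2<-Mul1  regs: r0:3,r1:7,r2:Mul1,r3:Add1,r4:6,r5:8
  c5: issue SUB r1<-Add2  regs: r0:3,r1:Add2,r2:Mul1,r3:Add1,r4:6,r5:8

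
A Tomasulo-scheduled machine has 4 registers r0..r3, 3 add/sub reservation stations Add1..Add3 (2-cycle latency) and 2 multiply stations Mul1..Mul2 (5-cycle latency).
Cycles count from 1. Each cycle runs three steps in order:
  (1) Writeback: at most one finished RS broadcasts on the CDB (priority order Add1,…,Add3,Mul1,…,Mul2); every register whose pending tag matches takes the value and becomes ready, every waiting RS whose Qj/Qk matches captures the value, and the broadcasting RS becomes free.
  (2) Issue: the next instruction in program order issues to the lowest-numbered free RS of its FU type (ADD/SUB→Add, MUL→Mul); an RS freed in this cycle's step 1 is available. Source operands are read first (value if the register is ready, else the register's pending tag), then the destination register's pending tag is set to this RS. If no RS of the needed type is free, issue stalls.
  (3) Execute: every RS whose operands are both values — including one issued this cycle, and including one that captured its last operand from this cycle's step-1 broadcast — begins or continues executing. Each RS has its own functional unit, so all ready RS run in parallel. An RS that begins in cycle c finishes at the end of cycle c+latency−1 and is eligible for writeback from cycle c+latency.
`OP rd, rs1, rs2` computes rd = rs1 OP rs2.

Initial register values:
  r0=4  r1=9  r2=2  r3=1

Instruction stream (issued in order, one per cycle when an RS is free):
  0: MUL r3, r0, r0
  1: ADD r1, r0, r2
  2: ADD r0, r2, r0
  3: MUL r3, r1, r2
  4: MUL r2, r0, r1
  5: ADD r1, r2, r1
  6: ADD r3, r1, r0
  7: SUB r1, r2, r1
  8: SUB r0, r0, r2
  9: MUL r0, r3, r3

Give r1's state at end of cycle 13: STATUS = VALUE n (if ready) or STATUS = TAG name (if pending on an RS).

  c1: issue MUL r3<-Mul1  regs: r0:4,r1:9,r2:2,r3:Mul1
  c2: issue ADD r1<-Add1  regs: r0:4,r1:Add1,r2:2,r3:Mul1
  c3: issue ADD r0<-Add2  regs: r0:Add2,r1:Add1,r2:2,r3:Mul1
  c4: CDB Add1=6; issue MUL r3<-Mul2  regs: r0:Add2,r1:6,r2:2,r3:Mul2
  c5: CDB Add2=6; stall  regs: r0:6,r1:6,r2:2,r3:Mul2
  c6: CDB Mul1=16; issue MUL r2<-Mul1  regs: r0:6,r1:6,r2:Mul1,r3:Mul2
  c7: issue ADD r1<-Add1  regs: r0:6,r1:Add1,r2:Mul1,r3:Mul2
  c8: issue ADD r3<-Add2  regs: r0:6,r1:Add1,r2:Mul1,r3:Add2
  c9: CDB Mul2=12; issue SUB r1<-Add3  regs: r0:6,r1:Add3,r2:Mul1,r3:Add2
  c10: stall  regs: r0:6,r1:Add3,r2:Mul1,r3:Add2
  c11: CDB Mul1=36; stall  regs: r0:6,r1:Add3,r2:36,r3:Add2
  c12: stall  regs: r0:6,r1:Add3,r2:36,r3:Add2
  c13: CDB Add1=42; issue SUB r0<-Add1  regs: r0:Add1,r1:Add3,r2:36,r3:Add2

STATUS = TAG Add3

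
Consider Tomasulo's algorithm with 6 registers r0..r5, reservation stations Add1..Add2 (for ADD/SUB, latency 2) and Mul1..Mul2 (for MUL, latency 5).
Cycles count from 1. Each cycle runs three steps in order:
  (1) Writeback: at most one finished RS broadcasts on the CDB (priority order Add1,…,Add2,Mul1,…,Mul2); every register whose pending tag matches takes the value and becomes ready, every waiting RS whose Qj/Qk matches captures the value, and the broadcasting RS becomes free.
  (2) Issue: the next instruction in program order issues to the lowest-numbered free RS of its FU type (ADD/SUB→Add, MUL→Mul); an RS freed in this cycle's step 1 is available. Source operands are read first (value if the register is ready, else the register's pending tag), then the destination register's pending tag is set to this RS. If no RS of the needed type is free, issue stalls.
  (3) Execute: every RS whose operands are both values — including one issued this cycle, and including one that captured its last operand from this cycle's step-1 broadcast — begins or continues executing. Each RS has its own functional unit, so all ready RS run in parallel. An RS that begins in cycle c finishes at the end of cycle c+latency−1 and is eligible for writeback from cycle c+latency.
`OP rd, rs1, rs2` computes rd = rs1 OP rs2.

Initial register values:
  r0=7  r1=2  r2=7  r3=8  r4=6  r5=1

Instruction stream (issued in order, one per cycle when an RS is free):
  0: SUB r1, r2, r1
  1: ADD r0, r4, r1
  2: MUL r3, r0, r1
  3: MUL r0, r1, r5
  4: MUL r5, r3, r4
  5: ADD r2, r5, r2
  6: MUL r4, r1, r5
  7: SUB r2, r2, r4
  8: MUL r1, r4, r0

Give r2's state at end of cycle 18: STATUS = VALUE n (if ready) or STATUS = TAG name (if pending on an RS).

c1: issue SUB r1<-Add1 | r0:7,r1:Add1,r2:7,r3:8,r4:6,r5:1
c2: issue ADD r0<-Add2 | r0:Add2,r1:Add1,r2:7,r3:8,r4:6,r5:1
c3: CDB Add1=5; issue MUL r3<-Mul1 | r0:Add2,r1:5,r2:7,r3:Mul1,r4:6,r5:1
c4: issue MUL r0<-Mul2 | r0:Mul2,r1:5,r2:7,r3:Mul1,r4:6,r5:1
c5: CDB Add2=11; stall | r0:Mul2,r1:5,r2:7,r3:Mul1,r4:6,r5:1
c6: stall | r0:Mul2,r1:5,r2:7,r3:Mul1,r4:6,r5:1
c7: stall | r0:Mul2,r1:5,r2:7,r3:Mul1,r4:6,r5:1
c8: stall | r0:Mul2,r1:5,r2:7,r3:Mul1,r4:6,r5:1
c9: CDB Mul2=5; issue MUL r5<-Mul2 | r0:5,r1:5,r2:7,r3:Mul1,r4:6,r5:Mul2
c10: CDB Mul1=55; issue ADD r2<-Add1 | r0:5,r1:5,r2:Add1,r3:55,r4:6,r5:Mul2
c11: issue MUL r4<-Mul1 | r0:5,r1:5,r2:Add1,r3:55,r4:Mul1,r5:Mul2
c12: issue SUB r2<-Add2 | r0:5,r1:5,r2:Add2,r3:55,r4:Mul1,r5:Mul2
c13: stall | r0:5,r1:5,r2:Add2,r3:55,r4:Mul1,r5:Mul2
c14: stall | r0:5,r1:5,r2:Add2,r3:55,r4:Mul1,r5:Mul2
c15: CDB Mul2=330; issue MUL r1<-Mul2 | r0:5,r1:Mul2,r2:Add2,r3:55,r4:Mul1,r5:330
c16: - | r0:5,r1:Mul2,r2:Add2,r3:55,r4:Mul1,r5:330
c17: CDB Add1=337 | r0:5,r1:Mul2,r2:Add2,r3:55,r4:Mul1,r5:330
c18: - | r0:5,r1:Mul2,r2:Add2,r3:55,r4:Mul1,r5:330

STATUS = TAG Add2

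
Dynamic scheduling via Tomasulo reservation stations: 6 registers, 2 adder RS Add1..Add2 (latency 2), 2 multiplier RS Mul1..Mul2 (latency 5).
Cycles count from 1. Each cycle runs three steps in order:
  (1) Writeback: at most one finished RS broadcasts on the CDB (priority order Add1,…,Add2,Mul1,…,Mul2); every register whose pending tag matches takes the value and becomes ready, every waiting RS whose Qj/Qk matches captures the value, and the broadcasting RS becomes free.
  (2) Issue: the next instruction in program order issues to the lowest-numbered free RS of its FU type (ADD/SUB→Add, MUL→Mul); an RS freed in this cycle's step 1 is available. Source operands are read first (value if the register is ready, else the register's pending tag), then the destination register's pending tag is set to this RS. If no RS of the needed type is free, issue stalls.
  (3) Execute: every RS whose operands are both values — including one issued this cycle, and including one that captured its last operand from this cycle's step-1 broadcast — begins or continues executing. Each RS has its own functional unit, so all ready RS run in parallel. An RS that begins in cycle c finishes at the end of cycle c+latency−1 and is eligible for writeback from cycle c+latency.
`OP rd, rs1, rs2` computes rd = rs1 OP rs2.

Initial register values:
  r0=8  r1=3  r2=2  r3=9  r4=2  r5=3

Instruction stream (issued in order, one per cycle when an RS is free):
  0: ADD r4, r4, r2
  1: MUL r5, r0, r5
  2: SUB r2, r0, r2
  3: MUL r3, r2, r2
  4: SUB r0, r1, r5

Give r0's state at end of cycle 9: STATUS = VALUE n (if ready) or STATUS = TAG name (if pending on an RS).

STATUS = VALUE -21

  c1: issue ADD r4<-Add1  regs: r0:8,r1:3,r2:2,r3:9,r4:Add1,r5:3
  c2: issue MUL r5<-Mul1  regs: r0:8,r1:3,r2:2,r3:9,r4:Add1,r5:Mul1
  c3: CDB Add1=4; issue SUB r2<-Add1  regs: r0:8,r1:3,r2:Add1,r3:9,r4:4,r5:Mul1
  c4: issue MUL r3<-Mul2  regs: r0:8,r1:3,r2:Add1,r3:Mul2,r4:4,r5:Mul1
  c5: CDB Add1=6; issue SUB r0<-Add1  regs: r0:Add1,r1:3,r2:6,r3:Mul2,r4:4,r5:Mul1
  c6: -  regs: r0:Add1,r1:3,r2:6,r3:Mul2,r4:4,r5:Mul1
  c7: CDB Mul1=24  regs: r0:Add1,r1:3,r2:6,r3:Mul2,r4:4,r5:24
  c8: -  regs: r0:Add1,r1:3,r2:6,r3:Mul2,r4:4,r5:24
  c9: CDB Add1=-21  regs: r0:-21,r1:3,r2:6,r3:Mul2,r4:4,r5:24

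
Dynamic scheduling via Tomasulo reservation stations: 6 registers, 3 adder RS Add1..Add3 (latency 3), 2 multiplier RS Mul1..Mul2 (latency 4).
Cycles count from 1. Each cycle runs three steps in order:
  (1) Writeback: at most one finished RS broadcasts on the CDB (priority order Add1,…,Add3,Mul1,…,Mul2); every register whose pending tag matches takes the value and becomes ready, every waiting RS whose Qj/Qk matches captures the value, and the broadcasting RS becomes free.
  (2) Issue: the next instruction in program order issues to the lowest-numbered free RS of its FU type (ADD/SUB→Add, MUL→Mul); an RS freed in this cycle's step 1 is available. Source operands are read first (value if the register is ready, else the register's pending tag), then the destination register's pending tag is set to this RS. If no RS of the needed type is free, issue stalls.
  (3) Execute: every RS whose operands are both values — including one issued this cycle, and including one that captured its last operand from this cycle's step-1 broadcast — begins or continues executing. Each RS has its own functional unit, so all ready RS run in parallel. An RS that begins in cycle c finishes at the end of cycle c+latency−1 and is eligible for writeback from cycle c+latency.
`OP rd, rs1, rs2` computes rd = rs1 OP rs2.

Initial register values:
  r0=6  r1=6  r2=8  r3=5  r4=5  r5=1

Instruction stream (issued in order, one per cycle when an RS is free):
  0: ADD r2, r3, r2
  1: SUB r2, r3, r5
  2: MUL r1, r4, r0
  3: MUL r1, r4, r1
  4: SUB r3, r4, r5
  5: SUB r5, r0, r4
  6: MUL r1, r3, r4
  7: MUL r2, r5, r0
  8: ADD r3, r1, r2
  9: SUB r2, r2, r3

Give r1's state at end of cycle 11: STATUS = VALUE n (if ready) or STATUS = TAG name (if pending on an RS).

STATUS = TAG Mul1

c1: issue ADD r2<-Add1 | r0:6,r1:6,r2:Add1,r3:5,r4:5,r5:1
c2: issue SUB r2<-Add2 | r0:6,r1:6,r2:Add2,r3:5,r4:5,r5:1
c3: issue MUL r1<-Mul1 | r0:6,r1:Mul1,r2:Add2,r3:5,r4:5,r5:1
c4: CDB Add1=13; issue MUL r1<-Mul2 | r0:6,r1:Mul2,r2:Add2,r3:5,r4:5,r5:1
c5: CDB Add2=4; issue SUB r3<-Add1 | r0:6,r1:Mul2,r2:4,r3:Add1,r4:5,r5:1
c6: issue SUB r5<-Add2 | r0:6,r1:Mul2,r2:4,r3:Add1,r4:5,r5:Add2
c7: CDB Mul1=30; issue MUL r1<-Mul1 | r0:6,r1:Mul1,r2:4,r3:Add1,r4:5,r5:Add2
c8: CDB Add1=4; stall | r0:6,r1:Mul1,r2:4,r3:4,r4:5,r5:Add2
c9: CDB Add2=1; stall | r0:6,r1:Mul1,r2:4,r3:4,r4:5,r5:1
c10: stall | r0:6,r1:Mul1,r2:4,r3:4,r4:5,r5:1
c11: CDB Mul2=150; issue MUL r2<-Mul2 | r0:6,r1:Mul1,r2:Mul2,r3:4,r4:5,r5:1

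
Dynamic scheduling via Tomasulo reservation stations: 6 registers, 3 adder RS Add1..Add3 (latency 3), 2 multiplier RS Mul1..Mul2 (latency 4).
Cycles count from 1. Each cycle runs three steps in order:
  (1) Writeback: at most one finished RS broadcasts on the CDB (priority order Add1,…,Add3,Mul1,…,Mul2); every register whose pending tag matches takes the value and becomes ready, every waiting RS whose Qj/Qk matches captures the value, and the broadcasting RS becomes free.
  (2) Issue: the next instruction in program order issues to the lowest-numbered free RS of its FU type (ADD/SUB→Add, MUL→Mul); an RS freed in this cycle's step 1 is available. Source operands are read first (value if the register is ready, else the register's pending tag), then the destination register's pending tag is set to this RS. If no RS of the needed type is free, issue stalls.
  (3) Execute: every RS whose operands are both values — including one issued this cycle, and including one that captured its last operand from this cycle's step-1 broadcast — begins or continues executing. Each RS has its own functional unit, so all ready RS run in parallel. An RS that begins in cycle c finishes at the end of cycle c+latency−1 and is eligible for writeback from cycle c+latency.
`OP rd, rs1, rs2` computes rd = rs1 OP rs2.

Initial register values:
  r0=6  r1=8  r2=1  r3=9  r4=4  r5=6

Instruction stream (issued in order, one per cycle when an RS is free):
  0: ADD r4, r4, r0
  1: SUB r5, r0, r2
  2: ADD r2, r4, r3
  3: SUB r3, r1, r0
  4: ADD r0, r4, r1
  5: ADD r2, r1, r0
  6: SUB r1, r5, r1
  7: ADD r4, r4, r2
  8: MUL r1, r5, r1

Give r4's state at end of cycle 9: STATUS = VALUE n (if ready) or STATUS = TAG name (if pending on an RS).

c1: issue ADD r4<-Add1 | r0:6,r1:8,r2:1,r3:9,r4:Add1,r5:6
c2: issue SUB r5<-Add2 | r0:6,r1:8,r2:1,r3:9,r4:Add1,r5:Add2
c3: issue ADD r2<-Add3 | r0:6,r1:8,r2:Add3,r3:9,r4:Add1,r5:Add2
c4: CDB Add1=10; issue SUB r3<-Add1 | r0:6,r1:8,r2:Add3,r3:Add1,r4:10,r5:Add2
c5: CDB Add2=5; issue ADD r0<-Add2 | r0:Add2,r1:8,r2:Add3,r3:Add1,r4:10,r5:5
c6: stall | r0:Add2,r1:8,r2:Add3,r3:Add1,r4:10,r5:5
c7: CDB Add1=2; issue ADD r2<-Add1 | r0:Add2,r1:8,r2:Add1,r3:2,r4:10,r5:5
c8: CDB Add2=18; issue SUB r1<-Add2 | r0:18,r1:Add2,r2:Add1,r3:2,r4:10,r5:5
c9: CDB Add3=19; issue ADD r4<-Add3 | r0:18,r1:Add2,r2:Add1,r3:2,r4:Add3,r5:5

STATUS = TAG Add3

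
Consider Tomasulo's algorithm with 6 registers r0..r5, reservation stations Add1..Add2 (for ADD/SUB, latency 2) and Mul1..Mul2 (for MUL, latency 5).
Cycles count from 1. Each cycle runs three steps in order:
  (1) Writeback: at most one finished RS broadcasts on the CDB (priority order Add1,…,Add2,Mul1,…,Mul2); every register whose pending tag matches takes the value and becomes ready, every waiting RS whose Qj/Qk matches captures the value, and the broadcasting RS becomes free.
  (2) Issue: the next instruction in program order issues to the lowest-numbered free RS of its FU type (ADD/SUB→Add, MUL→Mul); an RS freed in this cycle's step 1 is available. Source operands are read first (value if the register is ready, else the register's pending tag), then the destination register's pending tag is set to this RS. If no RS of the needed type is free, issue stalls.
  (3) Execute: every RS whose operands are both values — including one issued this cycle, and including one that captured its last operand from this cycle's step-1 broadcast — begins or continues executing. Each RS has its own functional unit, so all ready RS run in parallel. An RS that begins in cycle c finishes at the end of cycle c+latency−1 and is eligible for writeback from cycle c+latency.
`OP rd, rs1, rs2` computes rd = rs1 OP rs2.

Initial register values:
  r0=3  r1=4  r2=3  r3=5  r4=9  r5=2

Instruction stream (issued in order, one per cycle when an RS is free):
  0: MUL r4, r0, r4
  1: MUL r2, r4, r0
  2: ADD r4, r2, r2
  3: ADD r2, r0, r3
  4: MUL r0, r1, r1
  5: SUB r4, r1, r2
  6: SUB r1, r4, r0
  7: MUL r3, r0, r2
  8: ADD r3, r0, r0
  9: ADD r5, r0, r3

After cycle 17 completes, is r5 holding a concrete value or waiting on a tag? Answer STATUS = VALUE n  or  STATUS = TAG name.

STATUS = TAG Add1

c1: issue MUL r4<-Mul1 | r0:3,r1:4,r2:3,r3:5,r4:Mul1,r5:2
c2: issue MUL r2<-Mul2 | r0:3,r1:4,r2:Mul2,r3:5,r4:Mul1,r5:2
c3: issue ADD r4<-Add1 | r0:3,r1:4,r2:Mul2,r3:5,r4:Add1,r5:2
c4: issue ADD r2<-Add2 | r0:3,r1:4,r2:Add2,r3:5,r4:Add1,r5:2
c5: stall | r0:3,r1:4,r2:Add2,r3:5,r4:Add1,r5:2
c6: CDB Add2=8; stall | r0:3,r1:4,r2:8,r3:5,r4:Add1,r5:2
c7: CDB Mul1=27; issue MUL r0<-Mul1 | r0:Mul1,r1:4,r2:8,r3:5,r4:Add1,r5:2
c8: issue SUB r4<-Add2 | r0:Mul1,r1:4,r2:8,r3:5,r4:Add2,r5:2
c9: stall | r0:Mul1,r1:4,r2:8,r3:5,r4:Add2,r5:2
c10: CDB Add2=-4; issue SUB r1<-Add2 | r0:Mul1,r1:Add2,r2:8,r3:5,r4:-4,r5:2
c11: stall | r0:Mul1,r1:Add2,r2:8,r3:5,r4:-4,r5:2
c12: CDB Mul1=16; issue MUL r3<-Mul1 | r0:16,r1:Add2,r2:8,r3:Mul1,r4:-4,r5:2
c13: CDB Mul2=81; stall | r0:16,r1:Add2,r2:8,r3:Mul1,r4:-4,r5:2
c14: CDB Add2=-20; issue ADD r3<-Add2 | r0:16,r1:-20,r2:8,r3:Add2,r4:-4,r5:2
c15: CDB Add1=162; issue ADD r5<-Add1 | r0:16,r1:-20,r2:8,r3:Add2,r4:-4,r5:Add1
c16: CDB Add2=32 | r0:16,r1:-20,r2:8,r3:32,r4:-4,r5:Add1
c17: CDB Mul1=128 | r0:16,r1:-20,r2:8,r3:32,r4:-4,r5:Add1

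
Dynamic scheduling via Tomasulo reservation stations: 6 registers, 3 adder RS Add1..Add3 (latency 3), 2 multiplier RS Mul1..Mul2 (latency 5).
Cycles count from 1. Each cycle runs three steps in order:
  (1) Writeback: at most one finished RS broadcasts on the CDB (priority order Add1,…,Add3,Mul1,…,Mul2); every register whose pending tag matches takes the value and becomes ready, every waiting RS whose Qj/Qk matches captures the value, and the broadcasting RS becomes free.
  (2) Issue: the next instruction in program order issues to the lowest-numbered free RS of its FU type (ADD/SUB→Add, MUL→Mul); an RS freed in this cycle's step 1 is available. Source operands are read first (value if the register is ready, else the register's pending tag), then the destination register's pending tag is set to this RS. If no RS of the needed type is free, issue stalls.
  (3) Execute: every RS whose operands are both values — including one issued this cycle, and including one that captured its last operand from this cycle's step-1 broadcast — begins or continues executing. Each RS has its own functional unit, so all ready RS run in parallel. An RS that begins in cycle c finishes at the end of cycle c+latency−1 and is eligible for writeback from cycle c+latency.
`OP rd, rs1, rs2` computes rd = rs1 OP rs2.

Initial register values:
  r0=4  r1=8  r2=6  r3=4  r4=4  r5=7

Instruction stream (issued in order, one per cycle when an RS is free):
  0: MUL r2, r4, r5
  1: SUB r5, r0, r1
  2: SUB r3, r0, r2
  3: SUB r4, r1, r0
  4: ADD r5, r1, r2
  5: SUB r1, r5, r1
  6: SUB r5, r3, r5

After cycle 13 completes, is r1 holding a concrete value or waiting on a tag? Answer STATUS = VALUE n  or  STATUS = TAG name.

STATUS = VALUE 28

c1: issue MUL r2<-Mul1 | r0:4,r1:8,r2:Mul1,r3:4,r4:4,r5:7
c2: issue SUB r5<-Add1 | r0:4,r1:8,r2:Mul1,r3:4,r4:4,r5:Add1
c3: issue SUB r3<-Add2 | r0:4,r1:8,r2:Mul1,r3:Add2,r4:4,r5:Add1
c4: issue SUB r4<-Add3 | r0:4,r1:8,r2:Mul1,r3:Add2,r4:Add3,r5:Add1
c5: CDB Add1=-4; issue ADD r5<-Add1 | r0:4,r1:8,r2:Mul1,r3:Add2,r4:Add3,r5:Add1
c6: CDB Mul1=28; stall | r0:4,r1:8,r2:28,r3:Add2,r4:Add3,r5:Add1
c7: CDB Add3=4; issue SUB r1<-Add3 | r0:4,r1:Add3,r2:28,r3:Add2,r4:4,r5:Add1
c8: stall | r0:4,r1:Add3,r2:28,r3:Add2,r4:4,r5:Add1
c9: CDB Add1=36; issue SUB r5<-Add1 | r0:4,r1:Add3,r2:28,r3:Add2,r4:4,r5:Add1
c10: CDB Add2=-24 | r0:4,r1:Add3,r2:28,r3:-24,r4:4,r5:Add1
c11: - | r0:4,r1:Add3,r2:28,r3:-24,r4:4,r5:Add1
c12: CDB Add3=28 | r0:4,r1:28,r2:28,r3:-24,r4:4,r5:Add1
c13: CDB Add1=-60 | r0:4,r1:28,r2:28,r3:-24,r4:4,r5:-60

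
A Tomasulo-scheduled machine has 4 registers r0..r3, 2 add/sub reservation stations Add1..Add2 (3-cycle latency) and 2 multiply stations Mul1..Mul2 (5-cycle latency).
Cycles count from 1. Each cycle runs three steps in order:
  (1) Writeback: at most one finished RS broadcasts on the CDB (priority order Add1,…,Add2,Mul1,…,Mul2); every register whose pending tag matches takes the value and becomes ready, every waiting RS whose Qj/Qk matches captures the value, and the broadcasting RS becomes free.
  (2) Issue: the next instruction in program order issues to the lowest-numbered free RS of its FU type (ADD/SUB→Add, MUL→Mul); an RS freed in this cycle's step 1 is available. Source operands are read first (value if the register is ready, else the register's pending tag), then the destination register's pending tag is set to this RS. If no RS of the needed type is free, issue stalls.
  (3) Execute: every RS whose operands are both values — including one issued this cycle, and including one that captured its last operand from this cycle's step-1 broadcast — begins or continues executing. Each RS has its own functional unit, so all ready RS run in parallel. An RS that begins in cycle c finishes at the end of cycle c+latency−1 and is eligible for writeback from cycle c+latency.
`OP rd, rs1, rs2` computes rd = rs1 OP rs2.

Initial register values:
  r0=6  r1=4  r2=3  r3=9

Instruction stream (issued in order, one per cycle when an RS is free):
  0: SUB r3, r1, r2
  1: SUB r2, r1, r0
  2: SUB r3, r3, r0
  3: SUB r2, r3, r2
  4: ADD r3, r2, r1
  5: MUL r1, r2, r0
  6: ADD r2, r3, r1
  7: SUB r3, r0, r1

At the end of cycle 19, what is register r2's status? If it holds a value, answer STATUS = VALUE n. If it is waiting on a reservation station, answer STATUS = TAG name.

STATUS = VALUE -17

  c1: issue SUB r3<-Add1  regs: r0:6,r1:4,r2:3,r3:Add1
  c2: issue SUB r2<-Add2  regs: r0:6,r1:4,r2:Add2,r3:Add1
  c3: stall  regs: r0:6,r1:4,r2:Add2,r3:Add1
  c4: CDB Add1=1; issue SUB r3<-Add1  regs: r0:6,r1:4,r2:Add2,r3:Add1
  c5: CDB Add2=-2; issue SUB r2<-Add2  regs: r0:6,r1:4,r2:Add2,r3:Add1
  c6: stall  regs: r0:6,r1:4,r2:Add2,r3:Add1
  c7: CDB Add1=-5; issue ADD r3<-Add1  regs: r0:6,r1:4,r2:Add2,r3:Add1
  c8: issue MUL r1<-Mul1  regs: r0:6,r1:Mul1,r2:Add2,r3:Add1
  c9: stall  regs: r0:6,r1:Mul1,r2:Add2,r3:Add1
  c10: CDB Add2=-3; issue ADD r2<-Add2  regs: r0:6,r1:Mul1,r2:Add2,r3:Add1
  c11: stall  regs: r0:6,r1:Mul1,r2:Add2,r3:Add1
  c12: stall  regs: r0:6,r1:Mul1,r2:Add2,r3:Add1
  c13: CDB Add1=1; issue SUB r3<-Add1  regs: r0:6,r1:Mul1,r2:Add2,r3:Add1
  c14: -  regs: r0:6,r1:Mul1,r2:Add2,r3:Add1
  c15: CDB Mul1=-18  regs: r0:6,r1:-18,r2:Add2,r3:Add1
  c16: -  regs: r0:6,r1:-18,r2:Add2,r3:Add1
  c17: -  regs: r0:6,r1:-18,r2:Add2,r3:Add1
  c18: CDB Add1=24  regs: r0:6,r1:-18,r2:Add2,r3:24
  c19: CDB Add2=-17  regs: r0:6,r1:-18,r2:-17,r3:24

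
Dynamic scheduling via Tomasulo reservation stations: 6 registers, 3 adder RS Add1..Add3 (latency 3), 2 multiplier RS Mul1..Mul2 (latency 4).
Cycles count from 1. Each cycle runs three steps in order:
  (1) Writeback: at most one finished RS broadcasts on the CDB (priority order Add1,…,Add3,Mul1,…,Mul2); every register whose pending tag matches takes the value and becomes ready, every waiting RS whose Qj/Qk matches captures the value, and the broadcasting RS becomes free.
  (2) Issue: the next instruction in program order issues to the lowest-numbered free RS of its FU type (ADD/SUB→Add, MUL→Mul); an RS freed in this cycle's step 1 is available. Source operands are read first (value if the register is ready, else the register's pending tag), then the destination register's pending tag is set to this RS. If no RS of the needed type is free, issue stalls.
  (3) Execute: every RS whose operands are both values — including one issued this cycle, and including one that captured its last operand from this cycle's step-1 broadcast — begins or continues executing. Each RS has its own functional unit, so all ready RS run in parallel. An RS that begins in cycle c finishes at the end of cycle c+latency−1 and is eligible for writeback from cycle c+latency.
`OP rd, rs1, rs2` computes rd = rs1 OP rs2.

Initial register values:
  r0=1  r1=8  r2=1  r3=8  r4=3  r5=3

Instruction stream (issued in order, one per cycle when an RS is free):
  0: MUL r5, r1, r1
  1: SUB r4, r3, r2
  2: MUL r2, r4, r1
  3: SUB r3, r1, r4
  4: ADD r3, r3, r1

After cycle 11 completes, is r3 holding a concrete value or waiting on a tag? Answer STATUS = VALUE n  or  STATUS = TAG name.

STATUS = VALUE 9

  c1: issue MUL r5<-Mul1  regs: r0:1,r1:8,r2:1,r3:8,r4:3,r5:Mul1
  c2: issue SUB r4<-Add1  regs: r0:1,r1:8,r2:1,r3:8,r4:Add1,r5:Mul1
  c3: issue MUL r2<-Mul2  regs: r0:1,r1:8,r2:Mul2,r3:8,r4:Add1,r5:Mul1
  c4: issue SUB r3<-Add2  regs: r0:1,r1:8,r2:Mul2,r3:Add2,r4:Add1,r5:Mul1
  c5: CDB Add1=7; issue ADD r3<-Add1  regs: r0:1,r1:8,r2:Mul2,r3:Add1,r4:7,r5:Mul1
  c6: CDB Mul1=64  regs: r0:1,r1:8,r2:Mul2,r3:Add1,r4:7,r5:64
  c7: -  regs: r0:1,r1:8,r2:Mul2,r3:Add1,r4:7,r5:64
  c8: CDB Add2=1  regs: r0:1,r1:8,r2:Mul2,r3:Add1,r4:7,r5:64
  c9: CDB Mul2=56  regs: r0:1,r1:8,r2:56,r3:Add1,r4:7,r5:64
  c10: -  regs: r0:1,r1:8,r2:56,r3:Add1,r4:7,r5:64
  c11: CDB Add1=9  regs: r0:1,r1:8,r2:56,r3:9,r4:7,r5:64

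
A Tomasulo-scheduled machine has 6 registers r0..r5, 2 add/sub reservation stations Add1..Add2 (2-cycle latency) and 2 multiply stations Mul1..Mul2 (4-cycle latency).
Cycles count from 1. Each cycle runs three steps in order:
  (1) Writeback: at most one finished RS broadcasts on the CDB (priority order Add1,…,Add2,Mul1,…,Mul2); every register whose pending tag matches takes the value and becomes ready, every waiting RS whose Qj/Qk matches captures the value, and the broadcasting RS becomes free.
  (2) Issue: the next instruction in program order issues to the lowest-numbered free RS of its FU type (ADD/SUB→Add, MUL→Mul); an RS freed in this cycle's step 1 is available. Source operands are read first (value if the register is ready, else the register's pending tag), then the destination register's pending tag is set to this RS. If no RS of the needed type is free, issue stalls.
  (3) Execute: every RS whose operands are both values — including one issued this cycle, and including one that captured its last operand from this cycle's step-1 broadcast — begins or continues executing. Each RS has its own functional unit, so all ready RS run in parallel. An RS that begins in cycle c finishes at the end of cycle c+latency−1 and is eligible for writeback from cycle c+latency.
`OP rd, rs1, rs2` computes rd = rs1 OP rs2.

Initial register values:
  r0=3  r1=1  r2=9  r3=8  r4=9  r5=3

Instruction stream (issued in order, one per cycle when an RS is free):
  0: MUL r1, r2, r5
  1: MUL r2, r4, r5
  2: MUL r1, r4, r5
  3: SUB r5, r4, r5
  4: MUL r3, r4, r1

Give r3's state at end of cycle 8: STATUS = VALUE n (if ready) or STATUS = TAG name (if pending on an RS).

STATUS = TAG Mul2

  c1: issue MUL r1<-Mul1  regs: r0:3,r1:Mul1,r2:9,r3:8,r4:9,r5:3
  c2: issue MUL r2<-Mul2  regs: r0:3,r1:Mul1,r2:Mul2,r3:8,r4:9,r5:3
  c3: stall  regs: r0:3,r1:Mul1,r2:Mul2,r3:8,r4:9,r5:3
  c4: stall  regs: r0:3,r1:Mul1,r2:Mul2,r3:8,r4:9,r5:3
  c5: CDB Mul1=27; issue MUL r1<-Mul1  regs: r0:3,r1:Mul1,r2:Mul2,r3:8,r4:9,r5:3
  c6: CDB Mul2=27; issue SUB r5<-Add1  regs: r0:3,r1:Mul1,r2:27,r3:8,r4:9,r5:Add1
  c7: issue MUL r3<-Mul2  regs: r0:3,r1:Mul1,r2:27,r3:Mul2,r4:9,r5:Add1
  c8: CDB Add1=6  regs: r0:3,r1:Mul1,r2:27,r3:Mul2,r4:9,r5:6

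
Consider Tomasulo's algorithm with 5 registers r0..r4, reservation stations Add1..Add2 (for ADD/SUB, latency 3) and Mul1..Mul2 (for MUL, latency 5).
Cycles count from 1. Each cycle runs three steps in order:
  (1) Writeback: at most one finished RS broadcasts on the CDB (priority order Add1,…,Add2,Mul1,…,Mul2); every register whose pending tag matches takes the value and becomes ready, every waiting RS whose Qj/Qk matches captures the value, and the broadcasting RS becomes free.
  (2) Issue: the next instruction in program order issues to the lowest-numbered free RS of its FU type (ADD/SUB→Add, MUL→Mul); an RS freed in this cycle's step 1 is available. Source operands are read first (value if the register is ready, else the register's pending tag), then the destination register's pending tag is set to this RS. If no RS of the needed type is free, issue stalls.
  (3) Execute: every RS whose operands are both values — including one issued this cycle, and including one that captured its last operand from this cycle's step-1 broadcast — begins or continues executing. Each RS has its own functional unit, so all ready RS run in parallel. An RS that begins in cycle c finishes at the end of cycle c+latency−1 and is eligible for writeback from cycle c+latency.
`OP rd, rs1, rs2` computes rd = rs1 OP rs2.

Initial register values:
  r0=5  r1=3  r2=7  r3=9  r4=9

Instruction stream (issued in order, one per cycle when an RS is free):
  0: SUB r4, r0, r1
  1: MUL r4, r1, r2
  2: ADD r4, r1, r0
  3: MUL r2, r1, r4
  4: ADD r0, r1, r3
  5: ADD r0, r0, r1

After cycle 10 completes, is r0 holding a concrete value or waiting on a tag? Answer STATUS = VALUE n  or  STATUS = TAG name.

STATUS = TAG Add2

cycle 1: issue SUB r4<-Add1 // r0:5,r1:3,r2:7,r3:9,r4:Add1
cycle 2: issue MUL r4<-Mul1 // r0:5,r1:3,r2:7,r3:9,r4:Mul1
cycle 3: issue ADD r4<-Add2 // r0:5,r1:3,r2:7,r3:9,r4:Add2
cycle 4: CDB Add1=2; issue MUL r2<-Mul2 // r0:5,r1:3,r2:Mul2,r3:9,r4:Add2
cycle 5: issue ADD r0<-Add1 // r0:Add1,r1:3,r2:Mul2,r3:9,r4:Add2
cycle 6: CDB Add2=8; issue ADD r0<-Add2 // r0:Add2,r1:3,r2:Mul2,r3:9,r4:8
cycle 7: CDB Mul1=21 // r0:Add2,r1:3,r2:Mul2,r3:9,r4:8
cycle 8: CDB Add1=12 // r0:Add2,r1:3,r2:Mul2,r3:9,r4:8
cycle 9: - // r0:Add2,r1:3,r2:Mul2,r3:9,r4:8
cycle 10: - // r0:Add2,r1:3,r2:Mul2,r3:9,r4:8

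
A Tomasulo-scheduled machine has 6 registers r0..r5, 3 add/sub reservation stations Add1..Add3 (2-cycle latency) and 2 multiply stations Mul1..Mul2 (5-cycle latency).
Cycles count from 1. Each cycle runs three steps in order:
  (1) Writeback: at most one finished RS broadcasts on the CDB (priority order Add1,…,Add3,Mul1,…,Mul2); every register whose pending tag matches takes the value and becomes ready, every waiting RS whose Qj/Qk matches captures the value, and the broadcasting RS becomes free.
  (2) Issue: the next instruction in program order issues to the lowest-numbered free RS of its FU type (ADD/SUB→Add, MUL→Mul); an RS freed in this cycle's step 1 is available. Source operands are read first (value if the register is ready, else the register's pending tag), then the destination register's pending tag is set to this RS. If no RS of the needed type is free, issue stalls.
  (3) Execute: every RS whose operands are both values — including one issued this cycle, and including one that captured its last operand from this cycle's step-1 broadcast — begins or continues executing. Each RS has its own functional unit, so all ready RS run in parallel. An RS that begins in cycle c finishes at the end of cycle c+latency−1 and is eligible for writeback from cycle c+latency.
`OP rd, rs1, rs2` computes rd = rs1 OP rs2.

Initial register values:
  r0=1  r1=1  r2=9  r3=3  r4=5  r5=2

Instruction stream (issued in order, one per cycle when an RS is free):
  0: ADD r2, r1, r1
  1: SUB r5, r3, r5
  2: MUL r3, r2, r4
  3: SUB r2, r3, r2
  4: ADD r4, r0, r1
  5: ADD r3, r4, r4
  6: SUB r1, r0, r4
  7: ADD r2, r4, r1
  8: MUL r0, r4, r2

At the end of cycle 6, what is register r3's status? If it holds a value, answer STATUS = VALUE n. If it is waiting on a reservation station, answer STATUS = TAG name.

STATUS = TAG Add3

cycle 1: issue ADD r2<-Add1 // r0:1,r1:1,r2:Add1,r3:3,r4:5,r5:2
cycle 2: issue SUB r5<-Add2 // r0:1,r1:1,r2:Add1,r3:3,r4:5,r5:Add2
cycle 3: CDB Add1=2; issue MUL r3<-Mul1 // r0:1,r1:1,r2:2,r3:Mul1,r4:5,r5:Add2
cycle 4: CDB Add2=1; issue SUB r2<-Add1 // r0:1,r1:1,r2:Add1,r3:Mul1,r4:5,r5:1
cycle 5: issue ADD r4<-Add2 // r0:1,r1:1,r2:Add1,r3:Mul1,r4:Add2,r5:1
cycle 6: issue ADD r3<-Add3 // r0:1,r1:1,r2:Add1,r3:Add3,r4:Add2,r5:1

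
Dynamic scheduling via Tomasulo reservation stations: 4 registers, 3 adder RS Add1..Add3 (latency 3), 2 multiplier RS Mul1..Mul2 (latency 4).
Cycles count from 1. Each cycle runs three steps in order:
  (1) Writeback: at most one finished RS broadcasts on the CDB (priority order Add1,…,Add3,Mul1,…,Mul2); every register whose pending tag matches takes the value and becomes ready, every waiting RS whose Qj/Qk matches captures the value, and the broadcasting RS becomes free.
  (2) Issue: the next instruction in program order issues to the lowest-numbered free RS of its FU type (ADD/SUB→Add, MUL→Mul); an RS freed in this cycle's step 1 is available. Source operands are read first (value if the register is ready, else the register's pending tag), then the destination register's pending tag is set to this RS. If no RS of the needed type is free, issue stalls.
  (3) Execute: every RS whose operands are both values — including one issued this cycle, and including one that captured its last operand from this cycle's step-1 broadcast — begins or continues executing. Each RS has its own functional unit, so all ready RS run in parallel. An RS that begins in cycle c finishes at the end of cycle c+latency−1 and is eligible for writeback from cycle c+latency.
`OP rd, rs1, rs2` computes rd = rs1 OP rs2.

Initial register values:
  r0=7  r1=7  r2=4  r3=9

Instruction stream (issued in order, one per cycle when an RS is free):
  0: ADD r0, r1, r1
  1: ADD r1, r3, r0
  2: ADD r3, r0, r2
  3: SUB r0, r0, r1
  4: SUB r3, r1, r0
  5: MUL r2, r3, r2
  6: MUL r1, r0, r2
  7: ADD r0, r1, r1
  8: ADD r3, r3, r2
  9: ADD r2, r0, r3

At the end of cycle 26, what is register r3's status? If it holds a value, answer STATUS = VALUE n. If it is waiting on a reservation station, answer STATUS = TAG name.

STATUS = VALUE 160

cycle 1: issue ADD r0<-Add1 // r0:Add1,r1:7,r2:4,r3:9
cycle 2: issue ADD r1<-Add2 // r0:Add1,r1:Add2,r2:4,r3:9
cycle 3: issue ADD r3<-Add3 // r0:Add1,r1:Add2,r2:4,r3:Add3
cycle 4: CDB Add1=14; issue SUB r0<-Add1 // r0:Add1,r1:Add2,r2:4,r3:Add3
cycle 5: stall // r0:Add1,r1:Add2,r2:4,r3:Add3
cycle 6: stall // r0:Add1,r1:Add2,r2:4,r3:Add3
cycle 7: CDB Add2=23; issue SUB r3<-Add2 // r0:Add1,r1:23,r2:4,r3:Add2
cycle 8: CDB Add3=18; issue MUL r2<-Mul1 // r0:Add1,r1:23,r2:Mul1,r3:Add2
cycle 9: issue MUL r1<-Mul2 // r0:Add1,r1:Mul2,r2:Mul1,r3:Add2
cycle 10: CDB Add1=-9; issue ADD r0<-Add1 // r0:Add1,r1:Mul2,r2:Mul1,r3:Add2
cycle 11: issue ADD r3<-Add3 // r0:Add1,r1:Mul2,r2:Mul1,r3:Add3
cycle 12: stall // r0:Add1,r1:Mul2,r2:Mul1,r3:Add3
cycle 13: CDB Add2=32; issue ADD r2<-Add2 // r0:Add1,r1:Mul2,r2:Add2,r3:Add3
cycle 14: - // r0:Add1,r1:Mul2,r2:Add2,r3:Add3
cycle 15: - // r0:Add1,r1:Mul2,r2:Add2,r3:Add3
cycle 16: - // r0:Add1,r1:Mul2,r2:Add2,r3:Add3
cycle 17: CDB Mul1=128 // r0:Add1,r1:Mul2,r2:Add2,r3:Add3
cycle 18: - // r0:Add1,r1:Mul2,r2:Add2,r3:Add3
cycle 19: - // r0:Add1,r1:Mul2,r2:Add2,r3:Add3
cycle 20: CDB Add3=160 // r0:Add1,r1:Mul2,r2:Add2,r3:160
cycle 21: CDB Mul2=-1152 // r0:Add1,r1:-1152,r2:Add2,r3:160
cycle 22: - // r0:Add1,r1:-1152,r2:Add2,r3:160
cycle 23: - // r0:Add1,r1:-1152,r2:Add2,r3:160
cycle 24: CDB Add1=-2304 // r0:-2304,r1:-1152,r2:Add2,r3:160
cycle 25: - // r0:-2304,r1:-1152,r2:Add2,r3:160
cycle 26: - // r0:-2304,r1:-1152,r2:Add2,r3:160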